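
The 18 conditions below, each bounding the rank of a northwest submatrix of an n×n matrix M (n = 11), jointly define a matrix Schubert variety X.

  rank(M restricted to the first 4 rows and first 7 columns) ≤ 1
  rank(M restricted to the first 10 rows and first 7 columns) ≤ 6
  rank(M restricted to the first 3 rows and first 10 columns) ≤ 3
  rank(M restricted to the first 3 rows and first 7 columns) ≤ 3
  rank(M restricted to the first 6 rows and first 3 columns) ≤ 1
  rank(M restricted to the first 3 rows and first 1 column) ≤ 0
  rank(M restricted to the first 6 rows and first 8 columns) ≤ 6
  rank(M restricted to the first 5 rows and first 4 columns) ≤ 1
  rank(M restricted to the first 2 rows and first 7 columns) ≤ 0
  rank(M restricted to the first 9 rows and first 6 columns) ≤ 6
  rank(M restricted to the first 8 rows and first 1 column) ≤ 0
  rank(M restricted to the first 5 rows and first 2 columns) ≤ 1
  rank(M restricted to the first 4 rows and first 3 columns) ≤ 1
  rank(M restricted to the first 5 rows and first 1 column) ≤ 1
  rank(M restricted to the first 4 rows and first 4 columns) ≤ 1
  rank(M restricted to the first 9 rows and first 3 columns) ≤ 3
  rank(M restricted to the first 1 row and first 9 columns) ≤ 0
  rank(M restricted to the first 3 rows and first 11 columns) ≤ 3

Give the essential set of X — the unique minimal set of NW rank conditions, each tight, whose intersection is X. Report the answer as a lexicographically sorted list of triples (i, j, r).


Rank table r_w(11×11) implied by the 18 constraints:

  i=1: 0, 0, 0, 0, 0, 0, 0, 0, 0, 1, 1
  i=2: 0, 0, 0, 0, 0, 0, 0, 1, 1, 2, 2
  i=3: 0, 1, 1, 1, 1, 1, 1, 2, 2, 3, 3
  i=4: 0, 1, 1, 1, 1, 1, 1, 2, 3, 4, 4
  i=5: 0, 1, 1, 1, 2, 2, 2, 3, 4, 5, 5
  i=6: 0, 1, 1, 2, 3, 3, 3, 4, 5, 6, 6
  i=7: 0, 1, 2, 3, 4, 4, 4, 5, 6, 7, 7
  i=8: 0, 1, 2, 3, 4, 5, 5, 6, 7, 8, 8
  i=9: 1, 2, 3, 4, 5, 6, 6, 7, 8, 9, 9
  i=10: 1, 2, 3, 4, 5, 6, 6, 7, 8, 9, 10
  i=11: 1, 2, 3, 4, 5, 6, 7, 8, 9, 10, 11

giving w = (10, 8, 2, 9, 5, 4, 3, 6, 1, 11, 7) via Δ²R.

ℓ(w)=31; the 7 essential cells (i,j,r):

[(1, 9, 0), (2, 7, 0), (4, 7, 1), (5, 4, 1), (6, 3, 1), (8, 1, 0), (10, 7, 6)]


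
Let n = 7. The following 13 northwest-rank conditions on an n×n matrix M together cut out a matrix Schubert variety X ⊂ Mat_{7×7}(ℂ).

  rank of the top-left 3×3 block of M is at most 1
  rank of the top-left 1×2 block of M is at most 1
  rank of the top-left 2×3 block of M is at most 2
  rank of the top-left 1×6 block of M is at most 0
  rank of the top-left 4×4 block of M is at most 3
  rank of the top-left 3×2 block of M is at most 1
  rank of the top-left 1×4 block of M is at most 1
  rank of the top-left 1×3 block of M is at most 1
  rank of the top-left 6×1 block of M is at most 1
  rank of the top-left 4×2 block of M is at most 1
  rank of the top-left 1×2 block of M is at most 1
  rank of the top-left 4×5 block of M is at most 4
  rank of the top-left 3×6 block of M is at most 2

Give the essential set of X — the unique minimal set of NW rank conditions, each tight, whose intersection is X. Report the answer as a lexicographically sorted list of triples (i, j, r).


Propagating the 13 rank bounds to every northwest block:

  row 1: 0  0  0  0  0  0  1
  row 2: 1  1  1  1  1  1  2
  row 3: 1  1  1  2  2  2  3
  row 4: 1  1  2  3  3  3  4
  row 5: 1  2  3  4  4  4  5
  row 6: 1  2  3  4  5  5  6
  row 7: 1  2  3  4  5  6  7

the unique w with this rank table is (7, 1, 4, 3, 2, 5, 6).

ℓ(w)=9; the 3 essential cells (i,j,r):

[(1, 6, 0), (3, 3, 1), (4, 2, 1)]


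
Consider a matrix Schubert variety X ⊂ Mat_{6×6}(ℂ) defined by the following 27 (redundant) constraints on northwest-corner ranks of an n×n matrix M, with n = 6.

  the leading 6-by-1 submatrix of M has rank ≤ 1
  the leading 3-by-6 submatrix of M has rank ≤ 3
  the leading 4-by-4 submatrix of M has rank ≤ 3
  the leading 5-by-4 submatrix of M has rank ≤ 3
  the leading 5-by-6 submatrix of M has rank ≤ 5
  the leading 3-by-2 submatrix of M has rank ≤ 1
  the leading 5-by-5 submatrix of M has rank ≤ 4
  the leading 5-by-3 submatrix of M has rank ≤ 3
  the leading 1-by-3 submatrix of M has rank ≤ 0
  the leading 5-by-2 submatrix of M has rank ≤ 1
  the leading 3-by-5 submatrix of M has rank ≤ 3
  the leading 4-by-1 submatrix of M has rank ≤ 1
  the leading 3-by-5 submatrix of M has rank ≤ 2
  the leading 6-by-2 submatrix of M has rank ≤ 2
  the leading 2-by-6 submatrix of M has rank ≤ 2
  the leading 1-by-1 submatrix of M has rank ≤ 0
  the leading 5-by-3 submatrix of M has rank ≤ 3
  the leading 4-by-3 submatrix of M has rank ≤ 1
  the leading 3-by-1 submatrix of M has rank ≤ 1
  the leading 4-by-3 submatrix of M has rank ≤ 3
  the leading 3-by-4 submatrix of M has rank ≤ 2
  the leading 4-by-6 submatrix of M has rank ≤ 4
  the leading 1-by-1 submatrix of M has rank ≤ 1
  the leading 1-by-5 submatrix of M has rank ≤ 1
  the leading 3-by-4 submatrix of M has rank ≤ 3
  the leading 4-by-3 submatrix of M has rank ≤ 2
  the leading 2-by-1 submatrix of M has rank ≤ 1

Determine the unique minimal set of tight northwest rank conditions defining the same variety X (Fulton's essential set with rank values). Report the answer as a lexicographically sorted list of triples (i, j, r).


Recovering R(i,j) via the rank-extension bound from the 27 conditions:

  0 0 0 1 1 1
  1 1 1 2 2 2
  1 1 1 2 2 3
  1 1 1 2 3 4
  1 1 2 3 4 5
  1 2 3 4 5 6

so w = (4, 1, 6, 5, 3, 2).

ℓ(w)=9; the 4 essential cells (i,j,r):

[(1, 3, 0), (3, 5, 2), (4, 3, 1), (5, 2, 1)]


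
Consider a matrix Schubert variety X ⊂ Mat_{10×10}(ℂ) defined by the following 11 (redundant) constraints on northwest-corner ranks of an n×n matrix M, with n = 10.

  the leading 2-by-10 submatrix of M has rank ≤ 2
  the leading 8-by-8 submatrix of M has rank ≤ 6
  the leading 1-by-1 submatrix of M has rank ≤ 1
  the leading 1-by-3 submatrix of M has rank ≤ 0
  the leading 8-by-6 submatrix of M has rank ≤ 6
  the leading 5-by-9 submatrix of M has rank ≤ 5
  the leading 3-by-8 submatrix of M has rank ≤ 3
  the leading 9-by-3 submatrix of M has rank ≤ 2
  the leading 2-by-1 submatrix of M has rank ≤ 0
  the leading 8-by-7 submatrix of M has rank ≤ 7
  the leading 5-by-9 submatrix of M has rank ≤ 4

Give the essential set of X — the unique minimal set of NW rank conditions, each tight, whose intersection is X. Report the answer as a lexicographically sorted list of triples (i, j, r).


Recovering R(i,j) via the rank-extension bound from the 11 conditions:

  row 1: 0 | 0 | 0 | 1 | 1 | 1 | 1 | 1 | 1 | 1
  row 2: 0 | 1 | 1 | 2 | 2 | 2 | 2 | 2 | 2 | 2
  row 3: 1 | 2 | 2 | 3 | 3 | 3 | 3 | 3 | 3 | 3
  row 4: 1 | 2 | 2 | 3 | 4 | 4 | 4 | 4 | 4 | 4
  row 5: 1 | 2 | 2 | 3 | 4 | 4 | 4 | 4 | 4 | 5
  row 6: 1 | 2 | 2 | 3 | 4 | 5 | 5 | 5 | 5 | 6
  row 7: 1 | 2 | 2 | 3 | 4 | 5 | 6 | 6 | 6 | 7
  row 8: 1 | 2 | 2 | 3 | 4 | 5 | 6 | 6 | 7 | 8
  row 9: 1 | 2 | 2 | 3 | 4 | 5 | 6 | 7 | 8 | 9
  row 10: 1 | 2 | 3 | 4 | 5 | 6 | 7 | 8 | 9 | 10

second differences of R give the permutation w = (4, 2, 1, 5, 10, 6, 7, 9, 8, 3).

|D(w)|=15, |Ess(w)|=5:

[(1, 3, 0), (2, 1, 0), (5, 9, 4), (8, 8, 6), (9, 3, 2)]


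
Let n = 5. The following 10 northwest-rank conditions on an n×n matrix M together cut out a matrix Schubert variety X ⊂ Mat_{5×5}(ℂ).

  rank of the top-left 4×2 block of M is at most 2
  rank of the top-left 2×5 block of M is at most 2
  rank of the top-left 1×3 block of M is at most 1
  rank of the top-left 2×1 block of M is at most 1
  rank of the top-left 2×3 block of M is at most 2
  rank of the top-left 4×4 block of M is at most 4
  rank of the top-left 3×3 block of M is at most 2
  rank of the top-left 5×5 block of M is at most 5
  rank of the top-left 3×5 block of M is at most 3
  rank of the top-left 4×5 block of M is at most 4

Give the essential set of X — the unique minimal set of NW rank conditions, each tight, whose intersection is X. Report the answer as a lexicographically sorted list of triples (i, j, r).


Reconstructing r_w from the 10 given conditions:

  i=1: 1, 1, 1, 1, 1
  i=2: 1, 2, 2, 2, 2
  i=3: 1, 2, 2, 3, 3
  i=4: 1, 2, 3, 4, 4
  i=5: 1, 2, 3, 4, 5

the unique w with this rank table is (1, 2, 4, 3, 5).

Fulton essential set (the sole Rothe cell):

[(3, 3, 2)]


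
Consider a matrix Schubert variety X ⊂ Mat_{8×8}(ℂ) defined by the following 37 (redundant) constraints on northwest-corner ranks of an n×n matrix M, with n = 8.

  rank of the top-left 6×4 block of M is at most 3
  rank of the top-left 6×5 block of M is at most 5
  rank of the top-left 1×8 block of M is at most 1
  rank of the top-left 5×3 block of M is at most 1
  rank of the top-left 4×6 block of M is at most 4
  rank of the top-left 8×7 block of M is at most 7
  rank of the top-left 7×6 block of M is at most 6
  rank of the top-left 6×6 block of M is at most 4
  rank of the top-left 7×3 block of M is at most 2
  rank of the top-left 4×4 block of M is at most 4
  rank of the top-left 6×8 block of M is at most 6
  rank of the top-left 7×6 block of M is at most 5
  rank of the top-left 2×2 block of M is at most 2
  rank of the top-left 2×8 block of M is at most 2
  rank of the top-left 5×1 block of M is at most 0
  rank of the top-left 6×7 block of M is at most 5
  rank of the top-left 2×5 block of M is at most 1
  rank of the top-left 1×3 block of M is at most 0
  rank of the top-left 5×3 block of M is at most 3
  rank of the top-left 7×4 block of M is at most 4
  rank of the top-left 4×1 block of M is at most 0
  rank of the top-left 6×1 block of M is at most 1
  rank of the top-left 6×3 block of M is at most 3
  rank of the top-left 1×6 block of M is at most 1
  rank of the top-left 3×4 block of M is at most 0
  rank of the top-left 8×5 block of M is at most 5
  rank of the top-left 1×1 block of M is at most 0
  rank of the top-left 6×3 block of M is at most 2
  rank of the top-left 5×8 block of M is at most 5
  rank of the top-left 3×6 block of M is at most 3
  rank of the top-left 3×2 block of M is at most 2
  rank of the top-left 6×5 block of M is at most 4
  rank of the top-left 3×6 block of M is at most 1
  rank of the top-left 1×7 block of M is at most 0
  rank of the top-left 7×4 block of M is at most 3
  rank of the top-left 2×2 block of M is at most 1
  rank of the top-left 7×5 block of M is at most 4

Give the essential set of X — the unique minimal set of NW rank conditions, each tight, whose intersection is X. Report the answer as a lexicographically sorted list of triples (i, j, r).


Propagating the 37 rank bounds to every northwest block:

  R[1]: 0 0 0 0 0 0 0 1
  R[2]: 0 0 0 0 1 1 1 2
  R[3]: 0 0 0 0 1 1 2 3
  R[4]: 0 1 1 1 2 2 3 4
  R[5]: 0 1 1 2 3 3 4 5
  R[6]: 1 2 2 3 4 4 5 6
  R[7]: 1 2 2 3 4 5 6 7
  R[8]: 1 2 3 4 5 6 7 8

so w = (8, 5, 7, 2, 4, 1, 6, 3).

D(w) has 20 cells with 6 SE-corners; essential set:

[(1, 7, 0), (3, 4, 0), (3, 6, 1), (5, 1, 0), (5, 3, 1), (7, 3, 2)]


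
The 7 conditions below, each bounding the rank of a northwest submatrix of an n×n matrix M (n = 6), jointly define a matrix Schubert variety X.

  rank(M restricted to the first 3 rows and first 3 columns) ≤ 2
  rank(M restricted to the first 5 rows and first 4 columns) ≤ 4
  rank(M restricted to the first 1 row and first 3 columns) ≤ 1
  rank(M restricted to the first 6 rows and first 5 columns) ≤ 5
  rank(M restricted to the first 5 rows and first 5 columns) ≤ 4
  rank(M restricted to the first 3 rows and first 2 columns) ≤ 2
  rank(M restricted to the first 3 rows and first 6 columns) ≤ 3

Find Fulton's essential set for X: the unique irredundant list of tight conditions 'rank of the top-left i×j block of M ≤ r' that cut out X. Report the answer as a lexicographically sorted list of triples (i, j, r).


Computing R[i][j] = min implied NW-rank bound (n=6, 7 conditions):

  row 1: 1  1  1  1  1  1
  row 2: 1  2  2  2  2  2
  row 3: 1  2  2  3  3  3
  row 4: 1  2  3  4  4  4
  row 5: 1  2  3  4  4  5
  row 6: 1  2  3  4  5  6

the unique w with this rank table is (1, 2, 4, 3, 6, 5).

D(w) has 2 cells with 2 SE-corners; essential set:

[(3, 3, 2), (5, 5, 4)]


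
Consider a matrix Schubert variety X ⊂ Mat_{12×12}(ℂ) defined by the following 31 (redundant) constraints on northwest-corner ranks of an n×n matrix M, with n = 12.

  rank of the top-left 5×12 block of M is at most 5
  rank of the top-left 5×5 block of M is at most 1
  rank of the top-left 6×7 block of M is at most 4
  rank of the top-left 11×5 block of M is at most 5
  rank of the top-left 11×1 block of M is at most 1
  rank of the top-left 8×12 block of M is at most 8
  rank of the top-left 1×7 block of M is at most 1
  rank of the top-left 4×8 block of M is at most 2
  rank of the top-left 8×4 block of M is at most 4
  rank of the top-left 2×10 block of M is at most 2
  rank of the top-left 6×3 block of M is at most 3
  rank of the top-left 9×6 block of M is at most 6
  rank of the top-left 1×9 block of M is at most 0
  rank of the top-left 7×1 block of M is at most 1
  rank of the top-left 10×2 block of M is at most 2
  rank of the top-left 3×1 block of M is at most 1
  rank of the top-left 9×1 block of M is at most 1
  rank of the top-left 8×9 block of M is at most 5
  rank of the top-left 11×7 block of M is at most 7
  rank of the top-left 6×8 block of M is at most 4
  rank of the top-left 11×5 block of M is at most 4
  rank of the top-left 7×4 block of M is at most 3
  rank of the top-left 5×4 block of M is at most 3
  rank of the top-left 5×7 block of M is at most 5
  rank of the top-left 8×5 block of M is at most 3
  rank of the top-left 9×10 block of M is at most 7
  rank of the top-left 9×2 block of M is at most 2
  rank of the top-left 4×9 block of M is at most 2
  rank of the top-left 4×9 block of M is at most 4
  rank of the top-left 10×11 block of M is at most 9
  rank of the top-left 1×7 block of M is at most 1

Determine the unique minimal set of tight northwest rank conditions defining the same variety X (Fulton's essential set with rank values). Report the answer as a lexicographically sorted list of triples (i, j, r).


The tightest implied rank at each (i,j), from the 31 conditions:

  i=1: 0, 0, 0, 0, 0, 0, 0, 0, 0, 1, 1, 1
  i=2: 1, 1, 1, 1, 1, 1, 1, 1, 1, 2, 2, 2
  i=3: 1, 1, 1, 1, 1, 2, 2, 2, 2, 3, 3, 3
  i=4: 1, 1, 1, 1, 1, 2, 2, 2, 2, 3, 4, 4
  i=5: 1, 1, 1, 1, 1, 2, 3, 3, 3, 4, 5, 5
  i=6: 1, 2, 2, 2, 2, 3, 4, 4, 4, 5, 6, 6
  i=7: 1, 2, 3, 3, 3, 4, 5, 5, 5, 6, 7, 7
  i=8: 1, 2, 3, 3, 3, 4, 5, 5, 5, 6, 7, 8
  i=9: 1, 2, 3, 4, 4, 5, 6, 6, 6, 7, 8, 9
  i=10: 1, 2, 3, 4, 4, 5, 6, 7, 7, 8, 9, 10
  i=11: 1, 2, 3, 4, 4, 5, 6, 7, 8, 9, 10, 11
  i=12: 1, 2, 3, 4, 5, 6, 7, 8, 9, 10, 11, 12

second differences of R give the permutation w = (10, 1, 6, 11, 7, 2, 3, 12, 4, 8, 9, 5).

Fulton essential set (6 of the 30 Rothe cells):

[(1, 9, 0), (4, 9, 2), (5, 5, 1), (8, 5, 3), (8, 9, 5), (11, 5, 4)]


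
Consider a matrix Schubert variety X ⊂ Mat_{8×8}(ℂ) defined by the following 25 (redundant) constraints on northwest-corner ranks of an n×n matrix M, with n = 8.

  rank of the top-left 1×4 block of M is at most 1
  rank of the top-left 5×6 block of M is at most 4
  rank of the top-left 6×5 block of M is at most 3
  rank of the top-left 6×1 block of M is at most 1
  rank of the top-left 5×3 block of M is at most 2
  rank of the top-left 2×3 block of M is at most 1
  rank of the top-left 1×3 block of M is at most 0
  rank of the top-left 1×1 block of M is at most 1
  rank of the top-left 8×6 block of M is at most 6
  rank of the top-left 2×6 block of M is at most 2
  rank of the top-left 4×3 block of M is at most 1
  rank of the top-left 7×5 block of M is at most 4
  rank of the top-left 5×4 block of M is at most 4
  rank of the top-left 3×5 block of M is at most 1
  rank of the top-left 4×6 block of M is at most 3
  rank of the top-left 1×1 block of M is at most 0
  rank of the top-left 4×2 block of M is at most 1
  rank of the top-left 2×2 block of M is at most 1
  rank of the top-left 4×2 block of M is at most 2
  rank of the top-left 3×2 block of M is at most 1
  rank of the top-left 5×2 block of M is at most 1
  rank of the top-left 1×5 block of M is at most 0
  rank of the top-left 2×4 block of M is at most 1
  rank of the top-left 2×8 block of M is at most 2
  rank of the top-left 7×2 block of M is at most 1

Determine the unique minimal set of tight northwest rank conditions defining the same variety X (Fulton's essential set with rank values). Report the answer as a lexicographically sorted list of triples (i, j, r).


Computing R[i][j] = min implied NW-rank bound (n=8, 25 conditions):

  0, 0, 0, 0, 0, 1, 1, 1
  1, 1, 1, 1, 1, 2, 2, 2
  1, 1, 1, 1, 1, 2, 3, 3
  1, 1, 1, 2, 2, 3, 4, 4
  1, 1, 2, 3, 3, 4, 5, 5
  1, 1, 2, 3, 3, 4, 5, 6
  1, 1, 2, 3, 4, 5, 6, 7
  1, 2, 3, 4, 5, 6, 7, 8

so w = (6, 1, 7, 4, 3, 8, 5, 2).

D(w) has 15 cells with 5 SE-corners; essential set:

[(1, 5, 0), (3, 5, 1), (4, 3, 1), (6, 5, 3), (7, 2, 1)]


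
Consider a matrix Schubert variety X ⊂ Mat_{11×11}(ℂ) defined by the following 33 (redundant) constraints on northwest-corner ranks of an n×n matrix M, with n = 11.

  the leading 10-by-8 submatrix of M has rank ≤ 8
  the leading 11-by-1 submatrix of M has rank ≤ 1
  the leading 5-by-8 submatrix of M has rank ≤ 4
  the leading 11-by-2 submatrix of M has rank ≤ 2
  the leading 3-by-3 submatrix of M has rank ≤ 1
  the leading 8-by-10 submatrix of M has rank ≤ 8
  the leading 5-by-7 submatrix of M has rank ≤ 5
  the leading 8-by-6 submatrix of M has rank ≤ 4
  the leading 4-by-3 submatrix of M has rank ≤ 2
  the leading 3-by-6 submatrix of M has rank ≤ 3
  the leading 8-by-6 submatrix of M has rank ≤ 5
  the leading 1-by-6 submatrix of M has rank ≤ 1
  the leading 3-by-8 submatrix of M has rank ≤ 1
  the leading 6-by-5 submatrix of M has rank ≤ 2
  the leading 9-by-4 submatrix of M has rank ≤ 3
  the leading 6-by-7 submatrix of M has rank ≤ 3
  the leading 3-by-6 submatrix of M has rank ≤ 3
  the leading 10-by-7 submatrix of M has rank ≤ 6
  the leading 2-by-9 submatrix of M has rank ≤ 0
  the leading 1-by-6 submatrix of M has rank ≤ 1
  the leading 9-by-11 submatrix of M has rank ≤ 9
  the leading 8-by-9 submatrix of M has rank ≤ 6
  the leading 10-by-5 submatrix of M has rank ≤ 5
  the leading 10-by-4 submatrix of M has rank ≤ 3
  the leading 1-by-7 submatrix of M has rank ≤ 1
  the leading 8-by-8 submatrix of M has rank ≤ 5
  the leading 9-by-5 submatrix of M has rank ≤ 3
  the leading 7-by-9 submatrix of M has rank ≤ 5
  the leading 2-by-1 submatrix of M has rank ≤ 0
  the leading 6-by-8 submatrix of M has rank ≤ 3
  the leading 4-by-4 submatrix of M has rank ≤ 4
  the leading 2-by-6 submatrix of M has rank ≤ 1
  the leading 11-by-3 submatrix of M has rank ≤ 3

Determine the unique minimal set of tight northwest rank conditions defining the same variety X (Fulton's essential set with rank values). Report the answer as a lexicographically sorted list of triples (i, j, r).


Propagating the 33 rank bounds to every northwest block:

  i=1: 0  0  0  0  0  0  0  0  0  1  1
  i=2: 0  0  0  0  0  0  0  0  0  1  2
  i=3: 1  1  1  1  1  1  1  1  1  2  3
  i=4: 1  2  2  2  2  2  2  2  2  3  4
  i=5: 1  2  2  2  2  3  3  3  3  4  5
  i=6: 1  2  2  2  2  3  3  3  4  5  6
  i=7: 1  2  3  3  3  4  4  4  5  6  7
  i=8: 1  2  3  3  3  4  5  5  6  7  8
  i=9: 1  2  3  3  3  4  5  6  7  8  9
  i=10: 1  2  3  3  4  5  6  7  8  9  10
  i=11: 1  2  3  4  5  6  7  8  9  10  11

reading off 1-entries of Δ²R: w = (10, 11, 1, 2, 6, 9, 3, 7, 8, 5, 4).

ℓ(w)=31; the 5 essential cells (i,j,r):

[(2, 9, 0), (6, 5, 2), (6, 8, 3), (9, 5, 3), (10, 4, 3)]


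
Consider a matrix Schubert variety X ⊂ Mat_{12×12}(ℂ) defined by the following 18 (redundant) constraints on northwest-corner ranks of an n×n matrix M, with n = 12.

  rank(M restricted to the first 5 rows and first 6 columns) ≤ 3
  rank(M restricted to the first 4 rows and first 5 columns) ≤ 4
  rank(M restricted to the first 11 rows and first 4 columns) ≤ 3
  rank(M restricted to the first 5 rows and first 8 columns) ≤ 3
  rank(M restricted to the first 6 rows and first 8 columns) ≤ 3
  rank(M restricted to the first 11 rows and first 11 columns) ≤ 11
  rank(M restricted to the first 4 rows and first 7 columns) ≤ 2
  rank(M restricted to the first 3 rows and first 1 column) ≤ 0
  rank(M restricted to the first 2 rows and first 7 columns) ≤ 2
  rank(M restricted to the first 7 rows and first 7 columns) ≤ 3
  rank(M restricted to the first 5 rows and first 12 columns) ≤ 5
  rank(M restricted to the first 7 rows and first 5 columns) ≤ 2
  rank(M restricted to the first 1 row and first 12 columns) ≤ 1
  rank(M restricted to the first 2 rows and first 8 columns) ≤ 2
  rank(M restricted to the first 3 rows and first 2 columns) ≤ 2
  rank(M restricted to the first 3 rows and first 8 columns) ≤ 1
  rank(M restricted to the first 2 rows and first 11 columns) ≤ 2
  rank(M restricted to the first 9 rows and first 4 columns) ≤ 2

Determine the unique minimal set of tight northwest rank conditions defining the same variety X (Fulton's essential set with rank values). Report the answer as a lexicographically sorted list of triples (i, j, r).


Recovering R(i,j) via the rank-extension bound from the 18 conditions:

  i=1: 0, 1, 1, 1, 1, 1, 1, 1, 1, 1, 1, 1
  i=2: 0, 1, 1, 1, 1, 1, 1, 1, 2, 2, 2, 2
  i=3: 0, 1, 1, 1, 1, 1, 1, 1, 2, 3, 3, 3
  i=4: 1, 2, 2, 2, 2, 2, 2, 2, 3, 4, 4, 4
  i=5: 1, 2, 2, 2, 2, 3, 3, 3, 4, 5, 5, 5
  i=6: 1, 2, 2, 2, 2, 3, 3, 3, 4, 5, 6, 6
  i=7: 1, 2, 2, 2, 2, 3, 3, 4, 5, 6, 7, 7
  i=8: 1, 2, 2, 2, 3, 4, 4, 5, 6, 7, 8, 8
  i=9: 1, 2, 2, 2, 3, 4, 5, 6, 7, 8, 9, 9
  i=10: 1, 2, 3, 3, 4, 5, 6, 7, 8, 9, 10, 10
  i=11: 1, 2, 3, 3, 4, 5, 6, 7, 8, 9, 10, 11
  i=12: 1, 2, 3, 4, 5, 6, 7, 8, 9, 10, 11, 12

second differences of R give the permutation w = (2, 9, 10, 1, 6, 11, 8, 5, 7, 3, 12, 4).

7 SE-corners of the 32-cell Rothe diagram give Ess(w):

[(3, 1, 0), (3, 8, 1), (6, 8, 3), (7, 5, 2), (7, 7, 3), (9, 4, 2), (11, 4, 3)]


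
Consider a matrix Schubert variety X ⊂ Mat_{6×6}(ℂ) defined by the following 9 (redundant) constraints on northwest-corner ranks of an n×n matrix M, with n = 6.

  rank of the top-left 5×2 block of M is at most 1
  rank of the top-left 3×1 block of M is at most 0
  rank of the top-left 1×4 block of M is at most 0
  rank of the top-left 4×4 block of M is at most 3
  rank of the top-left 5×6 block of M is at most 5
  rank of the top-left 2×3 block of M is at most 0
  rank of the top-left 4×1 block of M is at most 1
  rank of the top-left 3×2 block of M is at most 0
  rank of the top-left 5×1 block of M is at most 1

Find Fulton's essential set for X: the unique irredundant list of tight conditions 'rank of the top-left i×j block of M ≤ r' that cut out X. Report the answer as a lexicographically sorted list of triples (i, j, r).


Computing R[i][j] = min implied NW-rank bound (n=6, 9 conditions):

  R[1]: 0, 0, 0, 0, 1, 1
  R[2]: 0, 0, 0, 1, 2, 2
  R[3]: 0, 0, 1, 2, 3, 3
  R[4]: 1, 1, 2, 3, 4, 4
  R[5]: 1, 1, 2, 3, 4, 5
  R[6]: 1, 2, 3, 4, 5, 6

the unique w with this rank table is (5, 4, 3, 1, 6, 2).

Fulton essential set (4 of the 10 Rothe cells):

[(1, 4, 0), (2, 3, 0), (3, 2, 0), (5, 2, 1)]


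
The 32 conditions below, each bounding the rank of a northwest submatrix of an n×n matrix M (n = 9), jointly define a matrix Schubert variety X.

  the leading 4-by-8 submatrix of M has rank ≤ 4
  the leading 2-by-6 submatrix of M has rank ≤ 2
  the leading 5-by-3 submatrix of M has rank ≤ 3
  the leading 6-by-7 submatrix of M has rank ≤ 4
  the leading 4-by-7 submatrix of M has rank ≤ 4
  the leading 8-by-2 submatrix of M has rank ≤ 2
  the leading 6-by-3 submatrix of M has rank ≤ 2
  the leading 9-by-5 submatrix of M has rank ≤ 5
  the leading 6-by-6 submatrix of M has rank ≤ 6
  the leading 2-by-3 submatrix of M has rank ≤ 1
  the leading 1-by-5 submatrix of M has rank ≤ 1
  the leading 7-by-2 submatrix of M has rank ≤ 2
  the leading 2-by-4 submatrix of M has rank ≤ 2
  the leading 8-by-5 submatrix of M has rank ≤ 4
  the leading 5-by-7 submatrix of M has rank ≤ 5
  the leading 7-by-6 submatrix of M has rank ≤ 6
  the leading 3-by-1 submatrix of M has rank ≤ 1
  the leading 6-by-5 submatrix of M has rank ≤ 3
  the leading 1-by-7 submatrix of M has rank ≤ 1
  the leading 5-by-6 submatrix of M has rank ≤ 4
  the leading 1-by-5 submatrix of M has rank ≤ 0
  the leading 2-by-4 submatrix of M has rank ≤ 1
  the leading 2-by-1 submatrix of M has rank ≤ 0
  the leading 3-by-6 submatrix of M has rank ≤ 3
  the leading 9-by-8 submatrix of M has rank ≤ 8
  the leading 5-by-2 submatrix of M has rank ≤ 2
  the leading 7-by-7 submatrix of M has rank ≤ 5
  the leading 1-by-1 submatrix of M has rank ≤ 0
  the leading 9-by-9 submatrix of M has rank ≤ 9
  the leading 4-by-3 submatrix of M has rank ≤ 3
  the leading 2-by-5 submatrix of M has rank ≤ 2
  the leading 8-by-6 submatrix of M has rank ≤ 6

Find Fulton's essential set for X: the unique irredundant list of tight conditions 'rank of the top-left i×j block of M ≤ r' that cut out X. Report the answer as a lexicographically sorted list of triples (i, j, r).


Propagating the 32 rank bounds to every northwest block:

  R[1]: 0  0  0  0  0  1  1  1  1
  R[2]: 0  1  1  1  1  2  2  2  2
  R[3]: 1  2  2  2  2  3  3  3  3
  R[4]: 1  2  2  3  3  4  4  4  4
  R[5]: 1  2  2  3  3  4  4  5  5
  R[6]: 1  2  2  3  3  4  4  5  6
  R[7]: 1  2  3  4  4  5  5  6  7
  R[8]: 1  2  3  4  4  5  6  7  8
  R[9]: 1  2  3  4  5  6  7  8  9

the unique w with this rank table is (6, 2, 1, 4, 8, 9, 3, 7, 5).

Rothe diagram D(w) (14 cells), 6 SE-corners (essential conditions):

[(1, 5, 0), (2, 1, 0), (6, 3, 2), (6, 5, 3), (6, 7, 4), (8, 5, 4)]


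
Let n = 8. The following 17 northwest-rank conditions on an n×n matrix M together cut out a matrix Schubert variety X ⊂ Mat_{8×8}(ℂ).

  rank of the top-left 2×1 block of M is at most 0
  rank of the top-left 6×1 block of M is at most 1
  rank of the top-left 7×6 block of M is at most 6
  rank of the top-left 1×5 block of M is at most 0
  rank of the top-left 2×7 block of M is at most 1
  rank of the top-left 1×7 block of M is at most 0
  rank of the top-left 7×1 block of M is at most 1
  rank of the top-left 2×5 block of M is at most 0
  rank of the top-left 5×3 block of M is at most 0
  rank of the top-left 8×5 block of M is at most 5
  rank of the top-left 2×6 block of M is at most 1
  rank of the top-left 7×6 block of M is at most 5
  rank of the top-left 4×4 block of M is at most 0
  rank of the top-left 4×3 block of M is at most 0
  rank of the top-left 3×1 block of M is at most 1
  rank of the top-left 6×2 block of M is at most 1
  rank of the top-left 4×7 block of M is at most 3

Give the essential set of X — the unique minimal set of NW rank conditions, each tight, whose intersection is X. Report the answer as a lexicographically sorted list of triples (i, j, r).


The tightest implied rank at each (i,j), from the 17 conditions:

  row 1: 0, 0, 0, 0, 0, 0, 0, 1
  row 2: 0, 0, 0, 0, 0, 1, 1, 2
  row 3: 0, 0, 0, 0, 1, 2, 2, 3
  row 4: 0, 0, 0, 0, 1, 2, 3, 4
  row 5: 0, 0, 0, 1, 2, 3, 4, 5
  row 6: 1, 1, 1, 2, 3, 4, 5, 6
  row 7: 1, 2, 2, 3, 4, 5, 6, 7
  row 8: 1, 2, 3, 4, 5, 6, 7, 8

giving w = (8, 6, 5, 7, 4, 1, 2, 3) via Δ²R.

|D(w)|=23, |Ess(w)|=4:

[(1, 7, 0), (2, 5, 0), (4, 4, 0), (5, 3, 0)]


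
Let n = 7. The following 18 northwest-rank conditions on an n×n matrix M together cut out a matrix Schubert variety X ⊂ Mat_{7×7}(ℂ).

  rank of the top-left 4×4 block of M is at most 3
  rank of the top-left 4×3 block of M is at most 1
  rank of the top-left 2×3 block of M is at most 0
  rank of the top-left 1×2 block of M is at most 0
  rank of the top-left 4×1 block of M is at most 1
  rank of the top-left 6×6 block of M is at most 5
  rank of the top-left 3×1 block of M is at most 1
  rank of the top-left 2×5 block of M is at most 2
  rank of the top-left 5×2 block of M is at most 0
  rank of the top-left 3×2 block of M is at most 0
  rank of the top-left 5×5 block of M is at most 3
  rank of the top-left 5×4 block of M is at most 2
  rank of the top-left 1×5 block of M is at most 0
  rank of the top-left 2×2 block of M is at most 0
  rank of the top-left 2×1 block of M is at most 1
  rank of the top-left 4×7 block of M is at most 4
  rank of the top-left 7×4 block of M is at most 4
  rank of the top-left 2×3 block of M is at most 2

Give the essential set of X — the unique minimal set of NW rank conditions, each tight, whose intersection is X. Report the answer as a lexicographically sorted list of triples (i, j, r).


Propagating the 18 rank bounds to every northwest block:

  i=1: 0, 0, 0, 0, 0, 1, 1
  i=2: 0, 0, 0, 1, 1, 2, 2
  i=3: 0, 0, 1, 2, 2, 3, 3
  i=4: 0, 0, 1, 2, 3, 4, 4
  i=5: 0, 0, 1, 2, 3, 4, 5
  i=6: 1, 1, 2, 3, 4, 5, 6
  i=7: 1, 2, 3, 4, 5, 6, 7

the unique w with this rank table is (6, 4, 3, 5, 7, 1, 2).

Rothe diagram D(w) (14 cells), 3 SE-corners (essential conditions):

[(1, 5, 0), (2, 3, 0), (5, 2, 0)]


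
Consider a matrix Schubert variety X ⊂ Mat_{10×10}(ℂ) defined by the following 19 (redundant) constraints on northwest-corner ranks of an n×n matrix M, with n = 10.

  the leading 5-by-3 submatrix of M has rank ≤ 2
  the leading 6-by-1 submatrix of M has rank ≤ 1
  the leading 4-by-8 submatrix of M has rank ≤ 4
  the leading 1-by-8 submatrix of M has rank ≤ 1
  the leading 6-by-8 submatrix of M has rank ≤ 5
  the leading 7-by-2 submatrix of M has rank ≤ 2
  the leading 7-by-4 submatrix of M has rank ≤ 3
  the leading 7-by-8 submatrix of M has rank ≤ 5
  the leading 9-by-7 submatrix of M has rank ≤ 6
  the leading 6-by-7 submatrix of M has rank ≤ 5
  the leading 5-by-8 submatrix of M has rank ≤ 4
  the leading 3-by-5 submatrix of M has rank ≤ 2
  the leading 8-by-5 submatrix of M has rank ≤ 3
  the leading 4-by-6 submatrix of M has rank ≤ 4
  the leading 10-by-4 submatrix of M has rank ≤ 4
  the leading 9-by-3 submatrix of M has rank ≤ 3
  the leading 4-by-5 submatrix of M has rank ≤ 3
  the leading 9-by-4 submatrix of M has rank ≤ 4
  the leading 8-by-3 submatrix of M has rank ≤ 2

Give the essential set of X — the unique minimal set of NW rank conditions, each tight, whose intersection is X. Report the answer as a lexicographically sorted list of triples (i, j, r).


Computing R[i][j] = min implied NW-rank bound (n=10, 19 conditions):

  row 1: 1 | 1 | 1 | 1 | 1 | 1 | 1 | 1 | 1 | 1
  row 2: 1 | 2 | 2 | 2 | 2 | 2 | 2 | 2 | 2 | 2
  row 3: 1 | 2 | 2 | 2 | 2 | 3 | 3 | 3 | 3 | 3
  row 4: 1 | 2 | 2 | 3 | 3 | 4 | 4 | 4 | 4 | 4
  row 5: 1 | 2 | 2 | 3 | 3 | 4 | 4 | 4 | 5 | 5
  row 6: 1 | 2 | 2 | 3 | 3 | 4 | 5 | 5 | 6 | 6
  row 7: 1 | 2 | 2 | 3 | 3 | 4 | 5 | 5 | 6 | 7
  row 8: 1 | 2 | 2 | 3 | 3 | 4 | 5 | 6 | 7 | 8
  row 9: 1 | 2 | 3 | 4 | 4 | 5 | 6 | 7 | 8 | 9
  row 10: 1 | 2 | 3 | 4 | 5 | 6 | 7 | 8 | 9 | 10

hence w(1..10) = (1, 2, 6, 4, 9, 7, 10, 8, 3, 5).

ℓ(w)=15; the 5 essential cells (i,j,r):

[(3, 5, 2), (5, 8, 4), (7, 8, 5), (8, 3, 2), (8, 5, 3)]


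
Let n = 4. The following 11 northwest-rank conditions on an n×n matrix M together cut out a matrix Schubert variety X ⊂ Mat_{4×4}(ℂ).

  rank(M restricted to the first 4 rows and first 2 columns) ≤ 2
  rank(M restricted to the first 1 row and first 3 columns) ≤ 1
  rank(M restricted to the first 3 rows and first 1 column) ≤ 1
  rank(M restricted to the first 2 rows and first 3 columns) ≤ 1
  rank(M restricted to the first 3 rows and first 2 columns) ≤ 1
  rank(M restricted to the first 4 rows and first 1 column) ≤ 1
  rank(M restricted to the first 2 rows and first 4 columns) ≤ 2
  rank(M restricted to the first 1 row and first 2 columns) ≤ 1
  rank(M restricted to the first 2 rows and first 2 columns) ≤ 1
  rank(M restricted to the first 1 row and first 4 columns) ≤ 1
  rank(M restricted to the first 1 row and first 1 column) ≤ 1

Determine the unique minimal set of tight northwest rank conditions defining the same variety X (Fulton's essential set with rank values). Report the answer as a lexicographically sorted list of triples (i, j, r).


Reconstructing r_w from the 11 given conditions:

  row 1: 1, 1, 1, 1
  row 2: 1, 1, 1, 2
  row 3: 1, 1, 2, 3
  row 4: 1, 2, 3, 4

hence w(1..4) = (1, 4, 3, 2).

|D(w)|=3, |Ess(w)|=2:

[(2, 3, 1), (3, 2, 1)]


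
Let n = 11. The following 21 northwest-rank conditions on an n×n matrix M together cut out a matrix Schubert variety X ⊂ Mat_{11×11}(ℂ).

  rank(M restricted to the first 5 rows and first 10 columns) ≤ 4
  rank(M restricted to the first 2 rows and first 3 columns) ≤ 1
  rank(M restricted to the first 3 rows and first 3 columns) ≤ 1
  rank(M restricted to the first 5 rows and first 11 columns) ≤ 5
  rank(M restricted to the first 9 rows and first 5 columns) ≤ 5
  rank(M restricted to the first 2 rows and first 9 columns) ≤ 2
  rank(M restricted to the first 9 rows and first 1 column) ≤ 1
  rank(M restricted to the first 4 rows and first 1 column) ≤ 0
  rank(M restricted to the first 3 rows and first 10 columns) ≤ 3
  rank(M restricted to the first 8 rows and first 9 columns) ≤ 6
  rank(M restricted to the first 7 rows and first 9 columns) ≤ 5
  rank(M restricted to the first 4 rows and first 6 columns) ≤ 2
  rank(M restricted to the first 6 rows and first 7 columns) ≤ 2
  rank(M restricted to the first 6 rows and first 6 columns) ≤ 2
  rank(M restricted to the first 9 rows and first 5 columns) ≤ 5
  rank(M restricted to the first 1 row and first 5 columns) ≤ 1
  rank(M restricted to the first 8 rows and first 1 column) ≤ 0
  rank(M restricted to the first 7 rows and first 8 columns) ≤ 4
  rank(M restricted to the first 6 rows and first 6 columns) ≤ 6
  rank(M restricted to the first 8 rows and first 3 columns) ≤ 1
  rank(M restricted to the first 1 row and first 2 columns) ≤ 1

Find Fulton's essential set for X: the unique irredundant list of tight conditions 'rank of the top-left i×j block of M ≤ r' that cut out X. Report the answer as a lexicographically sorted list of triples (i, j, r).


The tightest implied rank at each (i,j), from the 21 conditions:

  i=1: 0 1 1 1 1 1 1 1 1 1 1
  i=2: 0 1 1 2 2 2 2 2 2 2 2
  i=3: 0 1 1 2 2 2 2 3 3 3 3
  i=4: 0 1 1 2 2 2 2 3 4 4 4
  i=5: 0 1 1 2 2 2 2 3 4 4 5
  i=6: 0 1 1 2 2 2 2 3 4 5 6
  i=7: 0 1 1 2 3 3 3 4 5 6 7
  i=8: 0 1 1 2 3 4 4 5 6 7 8
  i=9: 1 2 2 3 4 5 5 6 7 8 9
  i=10: 1 2 3 4 5 6 6 7 8 9 10
  i=11: 1 2 3 4 5 6 7 8 9 10 11

the unique w with this rank table is (2, 4, 8, 9, 11, 10, 5, 6, 1, 3, 7).

D(w) has 28 cells with 4 SE-corners; essential set:

[(5, 10, 4), (6, 7, 2), (8, 1, 0), (8, 3, 1)]


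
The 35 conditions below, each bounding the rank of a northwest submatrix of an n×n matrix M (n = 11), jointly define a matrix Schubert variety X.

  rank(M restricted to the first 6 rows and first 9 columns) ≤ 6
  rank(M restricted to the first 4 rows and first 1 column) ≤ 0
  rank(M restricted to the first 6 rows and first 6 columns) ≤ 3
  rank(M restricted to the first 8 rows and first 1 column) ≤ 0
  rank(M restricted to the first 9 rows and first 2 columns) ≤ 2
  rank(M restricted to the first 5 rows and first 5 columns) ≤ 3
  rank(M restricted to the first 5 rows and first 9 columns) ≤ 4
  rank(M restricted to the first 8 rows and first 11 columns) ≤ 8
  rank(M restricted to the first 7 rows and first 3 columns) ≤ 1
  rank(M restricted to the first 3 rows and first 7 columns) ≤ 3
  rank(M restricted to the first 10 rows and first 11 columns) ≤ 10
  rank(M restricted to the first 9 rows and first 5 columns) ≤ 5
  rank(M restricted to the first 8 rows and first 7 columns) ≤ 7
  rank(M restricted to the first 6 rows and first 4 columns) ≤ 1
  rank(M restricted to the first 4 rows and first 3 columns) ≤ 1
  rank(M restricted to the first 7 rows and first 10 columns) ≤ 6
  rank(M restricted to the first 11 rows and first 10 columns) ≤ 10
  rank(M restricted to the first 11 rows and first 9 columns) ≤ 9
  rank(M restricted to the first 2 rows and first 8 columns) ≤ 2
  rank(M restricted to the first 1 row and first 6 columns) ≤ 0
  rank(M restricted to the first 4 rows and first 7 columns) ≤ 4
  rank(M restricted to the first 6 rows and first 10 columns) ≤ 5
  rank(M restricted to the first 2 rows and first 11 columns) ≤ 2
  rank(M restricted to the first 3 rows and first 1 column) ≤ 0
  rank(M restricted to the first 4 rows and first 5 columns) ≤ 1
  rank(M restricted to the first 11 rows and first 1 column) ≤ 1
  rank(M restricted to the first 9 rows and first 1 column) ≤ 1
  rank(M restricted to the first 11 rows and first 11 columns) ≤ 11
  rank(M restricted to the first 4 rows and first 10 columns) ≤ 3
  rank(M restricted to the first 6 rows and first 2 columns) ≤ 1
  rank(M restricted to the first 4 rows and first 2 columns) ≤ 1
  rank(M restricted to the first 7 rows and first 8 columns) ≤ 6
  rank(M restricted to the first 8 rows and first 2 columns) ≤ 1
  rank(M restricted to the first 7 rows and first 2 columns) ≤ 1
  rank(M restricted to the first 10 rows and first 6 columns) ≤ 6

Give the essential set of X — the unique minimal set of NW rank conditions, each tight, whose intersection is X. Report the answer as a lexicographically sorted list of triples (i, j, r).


Rank table r_w(11×11) implied by the 35 constraints:

  R[1]: 0 0 0 0 0 0 1 1 1 1 1
  R[2]: 0 1 1 1 1 1 2 2 2 2 2
  R[3]: 0 1 1 1 1 2 3 3 3 3 3
  R[4]: 0 1 1 1 1 2 3 3 3 3 4
  R[5]: 0 1 1 1 2 3 4 4 4 4 5
  R[6]: 0 1 1 1 2 3 4 5 5 5 6
  R[7]: 0 1 1 2 3 4 5 6 6 6 7
  R[8]: 0 1 2 3 4 5 6 7 7 7 8
  R[9]: 1 2 3 4 5 6 7 8 8 8 9
  R[10]: 1 2 3 4 5 6 7 8 9 9 10
  R[11]: 1 2 3 4 5 6 7 8 9 10 11

so w = (7, 2, 6, 11, 5, 8, 4, 3, 1, 9, 10).

Rothe diagram D(w) (27 cells), 6 SE-corners (essential conditions):

[(1, 6, 0), (4, 5, 1), (4, 10, 3), (6, 4, 1), (7, 3, 1), (8, 1, 0)]


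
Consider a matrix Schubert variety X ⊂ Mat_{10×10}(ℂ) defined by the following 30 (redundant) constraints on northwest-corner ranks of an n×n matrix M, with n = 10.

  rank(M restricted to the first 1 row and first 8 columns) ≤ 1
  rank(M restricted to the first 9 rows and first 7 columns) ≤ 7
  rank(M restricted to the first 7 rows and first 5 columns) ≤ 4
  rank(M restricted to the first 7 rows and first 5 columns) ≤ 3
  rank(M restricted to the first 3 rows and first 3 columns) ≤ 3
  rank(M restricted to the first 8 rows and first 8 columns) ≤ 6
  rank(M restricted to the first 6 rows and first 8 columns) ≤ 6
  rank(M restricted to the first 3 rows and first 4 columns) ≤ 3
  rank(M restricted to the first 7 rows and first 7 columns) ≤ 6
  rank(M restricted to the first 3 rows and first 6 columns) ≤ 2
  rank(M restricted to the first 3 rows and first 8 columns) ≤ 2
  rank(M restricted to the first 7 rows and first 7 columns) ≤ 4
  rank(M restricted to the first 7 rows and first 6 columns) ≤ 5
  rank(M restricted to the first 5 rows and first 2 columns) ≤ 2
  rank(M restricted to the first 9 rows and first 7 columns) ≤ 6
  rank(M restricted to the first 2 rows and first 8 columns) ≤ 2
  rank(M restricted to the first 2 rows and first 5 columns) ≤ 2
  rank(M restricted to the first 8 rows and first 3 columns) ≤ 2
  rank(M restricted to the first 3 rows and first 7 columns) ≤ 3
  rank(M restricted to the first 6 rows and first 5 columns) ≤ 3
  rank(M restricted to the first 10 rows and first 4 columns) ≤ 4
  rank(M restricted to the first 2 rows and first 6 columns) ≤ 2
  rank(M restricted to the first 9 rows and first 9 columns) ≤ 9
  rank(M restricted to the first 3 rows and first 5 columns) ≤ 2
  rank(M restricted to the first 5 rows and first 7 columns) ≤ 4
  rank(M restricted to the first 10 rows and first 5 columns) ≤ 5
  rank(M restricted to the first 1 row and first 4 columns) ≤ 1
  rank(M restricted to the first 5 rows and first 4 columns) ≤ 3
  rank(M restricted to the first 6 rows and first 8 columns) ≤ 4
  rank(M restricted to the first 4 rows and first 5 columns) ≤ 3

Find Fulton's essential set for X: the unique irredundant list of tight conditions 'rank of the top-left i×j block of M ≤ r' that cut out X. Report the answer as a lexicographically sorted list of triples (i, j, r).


Reconstructing r_w from the 30 given conditions:

  row 1: 1  1  1  1  1  1  1  1  1  1
  row 2: 1  2  2  2  2  2  2  2  2  2
  row 3: 1  2  2  2  2  2  2  2  3  3
  row 4: 1  2  2  3  3  3  3  3  4  4
  row 5: 1  2  2  3  3  4  4  4  5  5
  row 6: 1  2  2  3  3  4  4  4  5  6
  row 7: 1  2  2  3  3  4  4  5  6  7
  row 8: 1  2  2  3  4  5  5  6  7  8
  row 9: 1  2  3  4  5  6  6  7  8  9
  row 10: 1  2  3  4  5  6  7  8  9  10

giving w = (1, 2, 9, 4, 6, 10, 8, 5, 3, 7) via Δ²R.

Fulton essential set (5 of the 17 Rothe cells):

[(3, 8, 2), (6, 8, 4), (7, 5, 3), (7, 7, 4), (8, 3, 2)]
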